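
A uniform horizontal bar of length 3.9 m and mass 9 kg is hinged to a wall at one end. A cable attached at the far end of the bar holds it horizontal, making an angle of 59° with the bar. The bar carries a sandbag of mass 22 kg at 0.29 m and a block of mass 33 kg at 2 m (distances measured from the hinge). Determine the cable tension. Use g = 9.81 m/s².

T ≈ 264 N

About the hinge:
Beam weight: 9 × 9.81 = 88.29 N down at 1.95 m → arm 1.95 m, τ = 88.29 × 1.95 = 172.2 N·m clockwise.
Sandbag: 22 × 9.81 = 215.8 N down at 0.29 m → arm 0.29 m, τ = 215.8 × 0.29 = 62.58 N·m clockwise.
Block: 33 × 9.81 = 323.7 N down at 2 m → arm 2 m, τ = 323.7 × 2 = 647.4 N·m clockwise.
Total clockwise load moment = 882.2 N·m.
The cable tension T acts at 3.9 m; only its component perpendicular to the bar, T sinθ, produces torque. sin 59° = 0.8572.
Setting net torque to zero: T × 3.9 × 0.8572 = 882.2 → T = 882.2 / 3.343 = 264 N.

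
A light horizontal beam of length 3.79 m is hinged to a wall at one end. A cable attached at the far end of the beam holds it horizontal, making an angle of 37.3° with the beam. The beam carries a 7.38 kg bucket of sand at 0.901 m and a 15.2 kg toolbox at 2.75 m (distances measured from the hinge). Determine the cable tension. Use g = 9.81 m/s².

T ≈ 207 N

Take moments about the hinge.
Bucket of sand: 7.38 × 9.81 = 72.4 N down at 0.901 m → arm 0.901 m, τ = 72.4 × 0.901 = 65.23 N·m clockwise.
Toolbox: 15.2 × 9.81 = 149.1 N down at 2.75 m → arm 2.75 m, τ = 149.1 × 2.75 = 410 N·m clockwise.
Total clockwise load moment = 475.2 N·m.
The cable tension T acts at 3.79 m; only its component perpendicular to the beam, T sinθ, produces torque. sin 37.3° = 0.606.
For rotational equilibrium, T × 3.79 × 0.606 = 475.2, so T = 475.2 / 2.297 = 207 N.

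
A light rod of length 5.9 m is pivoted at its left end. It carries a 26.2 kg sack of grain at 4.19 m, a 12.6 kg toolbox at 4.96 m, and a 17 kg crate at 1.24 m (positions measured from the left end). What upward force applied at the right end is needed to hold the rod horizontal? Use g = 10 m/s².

Taking torques about the left end:
Sack of grain: 26.2 × 10 = 262 N down at 4.19 m → arm 4.19 m, τ = 262 × 4.19 = 1098 N·m clockwise.
Toolbox: 12.6 × 10 = 126 N down at 4.96 m → arm 4.96 m, τ = 126 × 4.96 = 625 N·m clockwise.
Crate: 17 × 10 = 170 N down at 1.24 m → arm 1.24 m, τ = 170 × 1.24 = 210.8 N·m clockwise.
Net moment of the loads = 1934 N·m clockwise.
The upward force F acts at the right end, arm 5.9 m, giving F × 5.9 counterclockwise.
For rotational equilibrium, F × 5.9 = 1934, so F = 1934 / 5.9 = 328 N.

F ≈ 328 N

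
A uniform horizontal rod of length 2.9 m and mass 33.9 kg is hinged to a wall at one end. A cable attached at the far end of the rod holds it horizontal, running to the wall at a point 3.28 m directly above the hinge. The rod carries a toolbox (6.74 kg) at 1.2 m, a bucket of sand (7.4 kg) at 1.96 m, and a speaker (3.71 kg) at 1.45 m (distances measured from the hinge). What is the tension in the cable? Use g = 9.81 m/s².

Choose the hinge as the axis so the unknown hinge reaction has zero arm there.
Beam weight: 33.9 × 9.81 = 332.6 N down at 1.45 m → arm 1.45 m, τ = 332.6 × 1.45 = 482.3 N·m clockwise.
Toolbox: 6.74 × 9.81 = 66.12 N down at 1.2 m → arm 1.2 m, τ = 66.12 × 1.2 = 79.34 N·m clockwise.
Bucket of sand: 7.4 × 9.81 = 72.59 N down at 1.96 m → arm 1.96 m, τ = 72.59 × 1.96 = 142.3 N·m clockwise.
Speaker: 3.71 × 9.81 = 36.4 N down at 1.45 m → arm 1.45 m, τ = 36.4 × 1.45 = 52.78 N·m clockwise.
Total clockwise load moment = 756.7 N·m.
The cable tension T acts at 2.9 m; only its component perpendicular to the rod, T sinθ, produces torque. sinθ = h/√(h²+d²) = 3.28/√(3.28²+2.9²) = 0.7492.
Balancing moments: T × 2.9 × 0.7492 = 756.7, giving T = 756.7 / 2.173 = 348 N.

T ≈ 348 N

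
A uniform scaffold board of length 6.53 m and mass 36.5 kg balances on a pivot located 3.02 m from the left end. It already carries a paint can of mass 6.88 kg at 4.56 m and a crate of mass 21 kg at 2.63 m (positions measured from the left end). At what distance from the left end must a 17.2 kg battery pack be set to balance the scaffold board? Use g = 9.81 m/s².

Sum moments about the pivot (at 3.02 m from the left end) (the support reaction has zero arm there).
Beam weight: 36.5 × 9.81 = 358.1 N down at 3.265 m → arm 0.245 m, τ = 358.1 × 0.245 = 87.73 N·m clockwise.
Paint can: 6.88 × 9.81 = 67.49 N down at 4.56 m → arm 1.54 m, τ = 67.49 × 1.54 = 103.9 N·m clockwise.
Crate: 21 × 9.81 = 206 N down at 2.63 m → arm 0.39 m, τ = 206 × 0.39 = 80.34 N·m counterclockwise.
Net moment of existing loads = 111.3 N·m clockwise.
The battery pack weighs 17.2 × 9.81 = 168.7 N and must supply an equal counterclockwise moment, so its lever arm about the pivot is 111.3 / 168.7 = 0.66 m.
That puts it at 3.02 − 0.66 = 2.36 m from the left end.

x ≈ 2.36 m from the left end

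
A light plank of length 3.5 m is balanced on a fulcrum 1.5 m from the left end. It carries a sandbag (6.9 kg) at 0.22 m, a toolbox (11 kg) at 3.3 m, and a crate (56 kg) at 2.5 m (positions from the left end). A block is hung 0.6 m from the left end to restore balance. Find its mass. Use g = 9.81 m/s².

m ≈ 74.4 kg

Taking torques about the fulcrum (at 1.5 m from the left end):
Sandbag: 6.9 × 9.81 = 67.69 N down at 0.22 m → arm 1.28 m, τ = 67.69 × 1.28 = 86.64 N·m counterclockwise.
Toolbox: 11 × 9.81 = 107.9 N down at 3.3 m → arm 1.8 m, τ = 107.9 × 1.8 = 194.2 N·m clockwise.
Crate: 56 × 9.81 = 549.4 N down at 2.5 m → arm 1 m, τ = 549.4 × 1 = 549.4 N·m clockwise.
Net moment of known loads = 657 N·m clockwise.
An unknown mass m at 0.6 m has arm 0.9 m; its moment is m·g·0.9 counterclockwise.
Balancing moments: m × 9.81 × 0.9 = 657, giving m = 657 / (9.81 × 0.9) = 74.4 kg.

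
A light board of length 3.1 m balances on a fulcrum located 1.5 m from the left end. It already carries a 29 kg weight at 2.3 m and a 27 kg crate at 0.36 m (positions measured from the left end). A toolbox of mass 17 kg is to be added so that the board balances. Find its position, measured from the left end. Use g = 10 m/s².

About the fulcrum (at 1.5 m from the left end):
Weight: 29 × 10 = 290 N down at 2.3 m → arm 0.8 m, τ = 290 × 0.8 = 232 N·m clockwise.
Crate: 27 × 10 = 270 N down at 0.36 m → arm 1.14 m, τ = 270 × 1.14 = 307.8 N·m counterclockwise.
Net moment of existing loads = 75.8 N·m counterclockwise.
The toolbox weighs 17 × 10 = 170 N and must supply an equal clockwise moment, so its lever arm about the fulcrum is 75.8 / 170 = 0.446 m.
That puts it at 1.5 + 0.446 = 1.95 m from the left end.

x ≈ 1.95 m from the left end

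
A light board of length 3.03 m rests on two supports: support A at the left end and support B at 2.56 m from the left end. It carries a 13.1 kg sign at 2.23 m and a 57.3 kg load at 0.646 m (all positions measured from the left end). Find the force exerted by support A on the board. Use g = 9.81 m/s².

R_A ≈ 437 N

Take moments about support B.
Sign: 13.1 × 9.81 = 128.5 N down at 2.23 m → arm 0.33 m, τ = 128.5 × 0.33 = 42.41 N·m counterclockwise.
Load: 57.3 × 9.81 = 562.1 N down at 0.646 m → arm 1.914 m, τ = 562.1 × 1.914 = 1076 N·m counterclockwise.
Net load moment about support B = 1118 N·m counterclockwise.
Reaction R at support A is upward at 0 m, arm 2.56 m → moment R × 2.56 clockwise.
Στ = 0 ⇒ R × 2.56 = 1118 ⇒ R = 437 N.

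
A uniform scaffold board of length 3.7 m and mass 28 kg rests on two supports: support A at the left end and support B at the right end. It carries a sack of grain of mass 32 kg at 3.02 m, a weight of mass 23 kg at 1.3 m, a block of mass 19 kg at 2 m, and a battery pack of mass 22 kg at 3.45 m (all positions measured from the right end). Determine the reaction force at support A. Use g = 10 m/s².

R_A ≈ 790 N

About support B:
Beam weight: 28 × 10 = 280 N down at 1.85 m → arm 1.85 m, τ = 280 × 1.85 = 518 N·m counterclockwise.
Sack of grain: 32 × 10 = 320 N down at 3.02 m → arm 3.02 m, τ = 320 × 3.02 = 966.4 N·m counterclockwise.
Weight: 23 × 10 = 230 N down at 1.3 m → arm 1.3 m, τ = 230 × 1.3 = 299 N·m counterclockwise.
Block: 19 × 10 = 190 N down at 2 m → arm 2 m, τ = 190 × 2 = 380 N·m counterclockwise.
Battery pack: 22 × 10 = 220 N down at 3.45 m → arm 3.45 m, τ = 220 × 3.45 = 759 N·m counterclockwise.
Net load moment about support B = 2922 N·m counterclockwise.
Reaction R at support A is upward at 3.7 m, arm 3.7 m → moment R × 3.7 clockwise.
Στ = 0 ⇒ R × 3.7 = 2922 ⇒ R = 790 N.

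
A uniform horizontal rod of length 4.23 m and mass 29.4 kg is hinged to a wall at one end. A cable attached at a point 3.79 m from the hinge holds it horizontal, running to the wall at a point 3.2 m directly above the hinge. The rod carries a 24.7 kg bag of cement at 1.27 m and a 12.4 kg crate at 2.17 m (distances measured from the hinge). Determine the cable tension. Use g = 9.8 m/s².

T ≈ 483 N

Sum moments about the hinge (the unknown hinge reaction has zero arm there).
Beam weight: 29.4 × 9.8 = 288.1 N down at 2.115 m → arm 2.115 m, τ = 288.1 × 2.115 = 609.3 N·m clockwise.
Bag of cement: 24.7 × 9.8 = 242.1 N down at 1.27 m → arm 1.27 m, τ = 242.1 × 1.27 = 307.5 N·m clockwise.
Crate: 12.4 × 9.8 = 121.5 N down at 2.17 m → arm 2.17 m, τ = 121.5 × 2.17 = 263.7 N·m clockwise.
Total clockwise load moment = 1180 N·m.
The cable tension T acts at 3.79 m; only its component perpendicular to the rod, T sinθ, produces torque. sinθ = h/√(h²+d²) = 3.2/√(3.2²+3.79²) = 0.6451.
For rotational equilibrium, T × 3.79 × 0.6451 = 1180, so T = 1180 / 2.445 = 483 N.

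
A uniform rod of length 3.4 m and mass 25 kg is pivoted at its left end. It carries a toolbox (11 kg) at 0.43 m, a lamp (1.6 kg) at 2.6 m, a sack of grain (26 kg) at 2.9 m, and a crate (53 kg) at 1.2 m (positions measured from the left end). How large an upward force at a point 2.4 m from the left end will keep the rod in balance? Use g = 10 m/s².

F ≈ 793 N

About the left end:
Beam weight: 25 × 10 = 250 N down at 1.7 m → arm 1.7 m, τ = 250 × 1.7 = 425 N·m clockwise.
Toolbox: 11 × 10 = 110 N down at 0.43 m → arm 0.43 m, τ = 110 × 0.43 = 47.3 N·m clockwise.
Lamp: 1.6 × 10 = 16 N down at 2.6 m → arm 2.6 m, τ = 16 × 2.6 = 41.6 N·m clockwise.
Sack of grain: 26 × 10 = 260 N down at 2.9 m → arm 2.9 m, τ = 260 × 2.9 = 754 N·m clockwise.
Crate: 53 × 10 = 530 N down at 1.2 m → arm 1.2 m, τ = 530 × 1.2 = 636 N·m clockwise.
Net moment of the loads = 1904 N·m clockwise.
The upward force F acts at a point 2.4 m from the left end, arm 2.4 m, giving F × 2.4 counterclockwise.
Setting net torque to zero: F × 2.4 = 1904 → F = 1904 / 2.4 = 793 N.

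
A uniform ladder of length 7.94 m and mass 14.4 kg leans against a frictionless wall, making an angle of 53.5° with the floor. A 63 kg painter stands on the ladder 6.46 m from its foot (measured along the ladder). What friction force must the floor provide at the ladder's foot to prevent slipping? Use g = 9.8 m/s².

f ≈ 424 N

Sum moments about the foot of the ladder (the floor normal and friction both act there and drop out).
Ladder weight 14.4×9.8 = 141.1 N acts at 3.97 m along the ladder; its horizontal arm is 3.97·cos53.5° = 2.361 m → τ = 333.1 N·m clockwise.
Painter: 63×9.8 = 617.4 N at 6.46 m → arm 3.843 m → τ = 2373 N·m clockwise.
Wall normal N acts horizontally at the top; its moment arm is the height L sinθ = 7.94·sin53.5° = 6.383 m, counterclockwise.
For rotational equilibrium, N × 6.383 = 2706, so N = 424 N.
ΣFx = 0: friction at the foot balances the wall's push, so f = N_wall = 424 N.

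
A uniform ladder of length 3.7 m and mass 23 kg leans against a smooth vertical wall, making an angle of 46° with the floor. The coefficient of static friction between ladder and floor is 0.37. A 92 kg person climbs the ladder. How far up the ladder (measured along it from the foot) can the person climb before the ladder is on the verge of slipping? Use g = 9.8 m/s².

Taking torques about the foot of the ladder:
Ladder weight 23×9.8 = 225.4 N acts at 1.85 m along the ladder; its horizontal arm is 1.85·cos46° = 1.285 m → τ = 289.6 N·m clockwise.
Person weight 92×9.8 = 901.6 N at distance d → arm d·cos46° → τ = 901.6·d·0.6947 clockwise.
Wall normal N at the top has arm L sinθ = 2.662 m counterclockwise, so Στ = 0 gives N·2.662 = 289.6 + 626.3·d.
ΣFy = 0 ⇒ N_floor = 1127 N, so the maximum friction is μ_s·N_floor = 0.37×1127 = 417 N. ΣFx = 0 ⇒ N_wall = f, so at the slipping point N = 417 N.
Substituting: 417×2.662 = 289.6 + 626.3·d ⇒ d = (1110 − 289.6) / 626.3 = 1.31 m.

d ≈ 1.31 m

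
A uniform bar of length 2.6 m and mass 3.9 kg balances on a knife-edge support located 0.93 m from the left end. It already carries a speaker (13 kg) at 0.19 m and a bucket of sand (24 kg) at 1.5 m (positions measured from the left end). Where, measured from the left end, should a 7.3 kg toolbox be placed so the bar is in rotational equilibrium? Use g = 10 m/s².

About the knife-edge support (at 0.93 m from the left end):
Beam weight: 3.9 × 10 = 39 N down at 1.3 m → arm 0.37 m, τ = 39 × 0.37 = 14.43 N·m clockwise.
Speaker: 13 × 10 = 130 N down at 0.19 m → arm 0.74 m, τ = 130 × 0.74 = 96.2 N·m counterclockwise.
Bucket of sand: 24 × 10 = 240 N down at 1.5 m → arm 0.57 m, τ = 240 × 0.57 = 136.8 N·m clockwise.
Net moment of existing loads = 55.03 N·m clockwise.
The toolbox weighs 7.3 × 10 = 73 N and must supply an equal counterclockwise moment, so its lever arm about the knife-edge support is 55.03 / 73 = 0.754 m.
That puts it at 0.93 − 0.754 = 0.176 m from the left end.

x ≈ 0.176 m from the left end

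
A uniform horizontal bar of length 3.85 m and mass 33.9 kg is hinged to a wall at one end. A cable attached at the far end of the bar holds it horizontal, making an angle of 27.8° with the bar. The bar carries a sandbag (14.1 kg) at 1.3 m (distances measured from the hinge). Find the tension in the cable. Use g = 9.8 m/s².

About the hinge:
Beam weight: 33.9 × 9.8 = 332.2 N down at 1.925 m → arm 1.925 m, τ = 332.2 × 1.925 = 639.5 N·m clockwise.
Sandbag: 14.1 × 9.8 = 138.2 N down at 1.3 m → arm 1.3 m, τ = 138.2 × 1.3 = 179.7 N·m clockwise.
Total clockwise load moment = 819.2 N·m.
The cable tension T acts at 3.85 m; only its component perpendicular to the bar, T sinθ, produces torque. sin 27.8° = 0.4664.
For rotational equilibrium, T × 3.85 × 0.4664 = 819.2, so T = 819.2 / 1.796 = 456 N.

T ≈ 456 N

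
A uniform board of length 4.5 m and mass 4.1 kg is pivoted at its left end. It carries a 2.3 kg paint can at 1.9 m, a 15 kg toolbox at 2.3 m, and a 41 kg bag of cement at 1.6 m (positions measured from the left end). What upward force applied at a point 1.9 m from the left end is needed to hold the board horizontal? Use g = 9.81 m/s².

F ≈ 587 N

Choose the left end as the axis so the unknown pivot reaction has zero arm there.
Beam weight: 4.1 × 9.81 = 40.22 N down at 2.25 m → arm 2.25 m, τ = 40.22 × 2.25 = 90.5 N·m clockwise.
Paint can: 2.3 × 9.81 = 22.56 N down at 1.9 m → arm 1.9 m, τ = 22.56 × 1.9 = 42.86 N·m clockwise.
Toolbox: 15 × 9.81 = 147.2 N down at 2.3 m → arm 2.3 m, τ = 147.2 × 2.3 = 338.6 N·m clockwise.
Bag of cement: 41 × 9.81 = 402.2 N down at 1.6 m → arm 1.6 m, τ = 402.2 × 1.6 = 643.5 N·m clockwise.
Net moment of the loads = 1115 N·m clockwise.
The upward force F acts at a point 1.9 m from the left end, arm 1.9 m, giving F × 1.9 counterclockwise.
Στ = 0 ⇒ F × 1.9 = 1115 ⇒ F = 1115 / 1.9 = 587 N.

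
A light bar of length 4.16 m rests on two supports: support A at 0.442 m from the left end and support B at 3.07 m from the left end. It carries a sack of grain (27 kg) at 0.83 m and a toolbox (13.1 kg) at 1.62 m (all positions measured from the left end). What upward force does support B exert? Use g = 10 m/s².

Choose support A as the axis so its reaction then has zero moment arm.
Sack of grain: 27 × 10 = 270 N down at 0.83 m → arm 0.388 m, τ = 270 × 0.388 = 104.8 N·m clockwise.
Toolbox: 13.1 × 10 = 131 N down at 1.62 m → arm 1.178 m, τ = 131 × 1.178 = 154.3 N·m clockwise.
Net load moment about support A = 259.1 N·m clockwise.
Reaction R at support B is upward at 3.07 m, arm 2.628 m → moment R × 2.628 counterclockwise.
Balancing moments: R × 2.628 = 259.1, giving R = 98.6 N.

R_B ≈ 98.6 N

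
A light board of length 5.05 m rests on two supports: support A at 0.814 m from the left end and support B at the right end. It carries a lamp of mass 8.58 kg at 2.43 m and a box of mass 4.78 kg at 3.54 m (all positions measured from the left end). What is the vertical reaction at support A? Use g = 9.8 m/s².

Choose support B as the axis so its reaction then has zero moment arm.
Lamp: 8.58 × 9.8 = 84.08 N down at 2.43 m → arm 2.62 m, τ = 84.08 × 2.62 = 220.3 N·m counterclockwise.
Box: 4.78 × 9.8 = 46.84 N down at 3.54 m → arm 1.51 m, τ = 46.84 × 1.51 = 70.73 N·m counterclockwise.
Net load moment about support B = 291 N·m counterclockwise.
Reaction R at support A is upward at 0.814 m, arm 4.236 m → moment R × 4.236 clockwise.
Setting net torque to zero: R × 4.236 = 291 → R = 68.7 N.

R_A ≈ 68.7 N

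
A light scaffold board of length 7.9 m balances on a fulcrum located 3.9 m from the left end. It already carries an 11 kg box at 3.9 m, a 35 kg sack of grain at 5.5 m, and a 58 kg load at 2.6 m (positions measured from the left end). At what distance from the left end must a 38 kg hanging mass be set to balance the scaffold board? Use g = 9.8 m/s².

Choose the fulcrum (at 3.9 m from the left end) as the axis so the support reaction has zero arm there.
Box: acts at the fulcrum, moment arm 0 → no torque.
Sack of grain: 35 × 9.8 = 343 N down at 5.5 m → arm 1.6 m, τ = 343 × 1.6 = 548.8 N·m clockwise.
Load: 58 × 9.8 = 568.4 N down at 2.6 m → arm 1.3 m, τ = 568.4 × 1.3 = 738.9 N·m counterclockwise.
Net moment of existing loads = 190.1 N·m counterclockwise.
The hanging mass weighs 38 × 9.8 = 372.4 N and must supply an equal clockwise moment, so its lever arm about the fulcrum is 190.1 / 372.4 = 0.51 m.
That puts it at 3.9 + 0.51 = 4.41 m from the left end.

x ≈ 4.41 m from the left end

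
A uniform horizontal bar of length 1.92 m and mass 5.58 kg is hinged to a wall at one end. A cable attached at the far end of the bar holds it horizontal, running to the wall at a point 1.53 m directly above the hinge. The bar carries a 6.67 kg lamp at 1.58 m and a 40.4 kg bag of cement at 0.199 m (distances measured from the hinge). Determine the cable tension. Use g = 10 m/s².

T ≈ 200 N

Take moments about the hinge.
Beam weight: 5.58 × 10 = 55.8 N down at 0.96 m → arm 0.96 m, τ = 55.8 × 0.96 = 53.57 N·m clockwise.
Lamp: 6.67 × 10 = 66.7 N down at 1.58 m → arm 1.58 m, τ = 66.7 × 1.58 = 105.4 N·m clockwise.
Bag of cement: 40.4 × 10 = 404 N down at 0.199 m → arm 0.199 m, τ = 404 × 0.199 = 80.4 N·m clockwise.
Total clockwise load moment = 239.4 N·m.
The cable tension T acts at 1.92 m; only its component perpendicular to the bar, T sinθ, produces torque. sinθ = h/√(h²+d²) = 1.53/√(1.53²+1.92²) = 0.6232.
Setting net torque to zero: T × 1.92 × 0.6232 = 239.4 → T = 239.4 / 1.197 = 200 N.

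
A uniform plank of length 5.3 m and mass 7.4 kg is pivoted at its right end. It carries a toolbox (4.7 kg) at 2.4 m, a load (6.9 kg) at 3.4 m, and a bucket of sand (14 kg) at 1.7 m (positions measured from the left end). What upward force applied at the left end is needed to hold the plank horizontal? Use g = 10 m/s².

Taking torques about the right end:
Beam weight: 7.4 × 10 = 74 N down at 2.65 m → arm 2.65 m, τ = 74 × 2.65 = 196.1 N·m counterclockwise.
Toolbox: 4.7 × 10 = 47 N down at 2.4 m → arm 2.9 m, τ = 47 × 2.9 = 136.3 N·m counterclockwise.
Load: 6.9 × 10 = 69 N down at 3.4 m → arm 1.9 m, τ = 69 × 1.9 = 131.1 N·m counterclockwise.
Bucket of sand: 14 × 10 = 140 N down at 1.7 m → arm 3.6 m, τ = 140 × 3.6 = 504 N·m counterclockwise.
Net moment of the loads = 967.5 N·m counterclockwise.
The upward force F acts at the left end, arm 5.3 m, giving F × 5.3 clockwise.
Setting net torque to zero: F × 5.3 = 967.5 → F = 967.5 / 5.3 = 183 N.

F ≈ 183 N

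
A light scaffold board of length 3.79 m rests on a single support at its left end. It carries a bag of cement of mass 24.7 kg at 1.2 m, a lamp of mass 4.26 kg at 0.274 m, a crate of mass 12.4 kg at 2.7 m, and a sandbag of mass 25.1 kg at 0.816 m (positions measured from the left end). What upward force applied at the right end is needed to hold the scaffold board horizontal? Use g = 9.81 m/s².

F ≈ 219 N

Take moments about the left end.
Bag of cement: 24.7 × 9.81 = 242.3 N down at 1.2 m → arm 1.2 m, τ = 242.3 × 1.2 = 290.8 N·m clockwise.
Lamp: 4.26 × 9.81 = 41.79 N down at 0.274 m → arm 0.274 m, τ = 41.79 × 0.274 = 11.45 N·m clockwise.
Crate: 12.4 × 9.81 = 121.6 N down at 2.7 m → arm 2.7 m, τ = 121.6 × 2.7 = 328.3 N·m clockwise.
Sandbag: 25.1 × 9.81 = 246.2 N down at 0.816 m → arm 0.816 m, τ = 246.2 × 0.816 = 200.9 N·m clockwise.
Net moment of the loads = 831.4 N·m clockwise.
The upward force F acts at the right end, arm 3.79 m, giving F × 3.79 counterclockwise.
Balancing moments: F × 3.79 = 831.4, giving F = 831.4 / 3.79 = 219 N.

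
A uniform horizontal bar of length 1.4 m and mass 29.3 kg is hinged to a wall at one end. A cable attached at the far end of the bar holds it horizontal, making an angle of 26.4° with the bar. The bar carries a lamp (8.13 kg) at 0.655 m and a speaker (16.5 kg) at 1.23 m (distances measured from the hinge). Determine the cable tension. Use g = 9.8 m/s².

T ≈ 726 N

Sum moments about the hinge (the unknown hinge reaction has zero arm there).
Beam weight: 29.3 × 9.8 = 287.1 N down at 0.7 m → arm 0.7 m, τ = 287.1 × 0.7 = 201 N·m clockwise.
Lamp: 8.13 × 9.8 = 79.67 N down at 0.655 m → arm 0.655 m, τ = 79.67 × 0.655 = 52.18 N·m clockwise.
Speaker: 16.5 × 9.8 = 161.7 N down at 1.23 m → arm 1.23 m, τ = 161.7 × 1.23 = 198.9 N·m clockwise.
Total clockwise load moment = 452.1 N·m.
The cable tension T acts at 1.4 m; only its component perpendicular to the bar, T sinθ, produces torque. sin 26.4° = 0.4446.
Στ = 0 ⇒ T × 1.4 × 0.4446 = 452.1 ⇒ T = 452.1 / 0.6224 = 726 N.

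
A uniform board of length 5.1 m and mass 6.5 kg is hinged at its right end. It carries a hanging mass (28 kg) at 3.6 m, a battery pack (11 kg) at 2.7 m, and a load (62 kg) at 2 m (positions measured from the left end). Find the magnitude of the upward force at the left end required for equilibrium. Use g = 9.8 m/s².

F ≈ 533 N

Sum moments about the right end (the unknown pivot reaction has zero arm there).
Beam weight: 6.5 × 9.8 = 63.7 N down at 2.55 m → arm 2.55 m, τ = 63.7 × 2.55 = 162.4 N·m counterclockwise.
Hanging mass: 28 × 9.8 = 274.4 N down at 3.6 m → arm 1.5 m, τ = 274.4 × 1.5 = 411.6 N·m counterclockwise.
Battery pack: 11 × 9.8 = 107.8 N down at 2.7 m → arm 2.4 m, τ = 107.8 × 2.4 = 258.7 N·m counterclockwise.
Load: 62 × 9.8 = 607.6 N down at 2 m → arm 3.1 m, τ = 607.6 × 3.1 = 1884 N·m counterclockwise.
Net moment of the loads = 2717 N·m counterclockwise.
The upward force F acts at the left end, arm 5.1 m, giving F × 5.1 clockwise.
For rotational equilibrium, F × 5.1 = 2717, so F = 2717 / 5.1 = 533 N.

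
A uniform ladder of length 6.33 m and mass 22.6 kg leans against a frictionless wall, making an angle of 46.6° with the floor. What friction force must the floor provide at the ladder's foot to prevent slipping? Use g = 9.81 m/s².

f ≈ 105 N

Take moments about the foot of the ladder.
Ladder weight 22.6×9.81 = 221.7 N acts at 3.165 m along the ladder; its horizontal arm is 3.165·cos46.6° = 2.175 m → τ = 482.2 N·m clockwise.
Wall normal N acts horizontally at the top; its moment arm is the height L sinθ = 6.33·sin46.6° = 4.599 m, counterclockwise.
Setting net torque to zero: N × 4.599 = 482.2 → N = 105 N.
ΣFx = 0: friction at the foot balances the wall's push, so f = N_wall = 105 N.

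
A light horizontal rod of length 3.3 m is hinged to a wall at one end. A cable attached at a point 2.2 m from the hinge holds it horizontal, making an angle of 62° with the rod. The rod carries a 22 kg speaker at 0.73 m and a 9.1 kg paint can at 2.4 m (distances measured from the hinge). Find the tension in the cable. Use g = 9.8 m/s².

Choose the hinge as the axis so the unknown hinge reaction has zero arm there.
Speaker: 22 × 9.8 = 215.6 N down at 0.73 m → arm 0.73 m, τ = 215.6 × 0.73 = 157.4 N·m clockwise.
Paint can: 9.1 × 9.8 = 89.18 N down at 2.4 m → arm 2.4 m, τ = 89.18 × 2.4 = 214 N·m clockwise.
Total clockwise load moment = 371.4 N·m.
The cable tension T acts at 2.2 m; only its component perpendicular to the rod, T sinθ, produces torque. sin 62° = 0.8829.
For rotational equilibrium, T × 2.2 × 0.8829 = 371.4, so T = 371.4 / 1.942 = 191 N.

T ≈ 191 N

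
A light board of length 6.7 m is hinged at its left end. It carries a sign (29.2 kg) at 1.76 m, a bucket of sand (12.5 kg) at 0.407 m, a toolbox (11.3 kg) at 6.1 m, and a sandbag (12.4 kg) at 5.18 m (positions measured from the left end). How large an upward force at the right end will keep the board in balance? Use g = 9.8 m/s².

Sum moments about the left end (the unknown pivot reaction has zero arm there).
Sign: 29.2 × 9.8 = 286.2 N down at 1.76 m → arm 1.76 m, τ = 286.2 × 1.76 = 503.7 N·m clockwise.
Bucket of sand: 12.5 × 9.8 = 122.5 N down at 0.407 m → arm 0.407 m, τ = 122.5 × 0.407 = 49.86 N·m clockwise.
Toolbox: 11.3 × 9.8 = 110.7 N down at 6.1 m → arm 6.1 m, τ = 110.7 × 6.1 = 675.3 N·m clockwise.
Sandbag: 12.4 × 9.8 = 121.5 N down at 5.18 m → arm 5.18 m, τ = 121.5 × 5.18 = 629.4 N·m clockwise.
Net moment of the loads = 1858 N·m clockwise.
The upward force F acts at the right end, arm 6.7 m, giving F × 6.7 counterclockwise.
Στ = 0 ⇒ F × 6.7 = 1858 ⇒ F = 1858 / 6.7 = 277 N.

F ≈ 277 N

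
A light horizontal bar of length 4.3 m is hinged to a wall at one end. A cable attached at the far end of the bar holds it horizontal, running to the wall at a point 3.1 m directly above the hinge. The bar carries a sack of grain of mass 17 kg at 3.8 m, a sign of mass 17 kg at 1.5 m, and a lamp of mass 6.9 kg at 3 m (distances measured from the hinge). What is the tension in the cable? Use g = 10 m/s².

Taking torques about the hinge:
Sack of grain: 17 × 10 = 170 N down at 3.8 m → arm 3.8 m, τ = 170 × 3.8 = 646 N·m clockwise.
Sign: 17 × 10 = 170 N down at 1.5 m → arm 1.5 m, τ = 170 × 1.5 = 255 N·m clockwise.
Lamp: 6.9 × 10 = 69 N down at 3 m → arm 3 m, τ = 69 × 3 = 207 N·m clockwise.
Total clockwise load moment = 1108 N·m.
The cable tension T acts at 4.3 m; only its component perpendicular to the bar, T sinθ, produces torque. sinθ = h/√(h²+d²) = 3.1/√(3.1²+4.3²) = 0.5848.
Setting net torque to zero: T × 4.3 × 0.5848 = 1108 → T = 1108 / 2.515 = 441 N.

T ≈ 441 N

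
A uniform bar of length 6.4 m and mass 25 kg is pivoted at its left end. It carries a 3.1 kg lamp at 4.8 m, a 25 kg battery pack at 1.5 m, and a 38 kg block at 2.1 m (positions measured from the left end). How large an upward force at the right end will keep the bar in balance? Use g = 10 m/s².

Sum moments about the left end (the unknown pivot reaction has zero arm there).
Beam weight: 25 × 10 = 250 N down at 3.2 m → arm 3.2 m, τ = 250 × 3.2 = 800 N·m clockwise.
Lamp: 3.1 × 10 = 31 N down at 4.8 m → arm 4.8 m, τ = 31 × 4.8 = 148.8 N·m clockwise.
Battery pack: 25 × 10 = 250 N down at 1.5 m → arm 1.5 m, τ = 250 × 1.5 = 375 N·m clockwise.
Block: 38 × 10 = 380 N down at 2.1 m → arm 2.1 m, τ = 380 × 2.1 = 798 N·m clockwise.
Net moment of the loads = 2122 N·m clockwise.
The upward force F acts at the right end, arm 6.4 m, giving F × 6.4 counterclockwise.
For rotational equilibrium, F × 6.4 = 2122, so F = 2122 / 6.4 = 332 N.

F ≈ 332 N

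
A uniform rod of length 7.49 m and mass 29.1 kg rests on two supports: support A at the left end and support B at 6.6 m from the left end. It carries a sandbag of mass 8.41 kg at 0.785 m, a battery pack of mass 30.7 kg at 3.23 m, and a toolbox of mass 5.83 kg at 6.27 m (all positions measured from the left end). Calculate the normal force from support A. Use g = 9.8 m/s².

Taking torques about support B:
Beam weight: 29.1 × 9.8 = 285.2 N down at 3.745 m → arm 2.855 m, τ = 285.2 × 2.855 = 814.2 N·m counterclockwise.
Sandbag: 8.41 × 9.8 = 82.42 N down at 0.785 m → arm 5.815 m, τ = 82.42 × 5.815 = 479.3 N·m counterclockwise.
Battery pack: 30.7 × 9.8 = 300.9 N down at 3.23 m → arm 3.37 m, τ = 300.9 × 3.37 = 1014 N·m counterclockwise.
Toolbox: 5.83 × 9.8 = 57.13 N down at 6.27 m → arm 0.33 m, τ = 57.13 × 0.33 = 18.85 N·m counterclockwise.
Net load moment about support B = 2326 N·m counterclockwise.
Reaction R at support A is upward at 0 m, arm 6.6 m → moment R × 6.6 clockwise.
Στ = 0 ⇒ R × 6.6 = 2326 ⇒ R = 352 N.

R_A ≈ 352 N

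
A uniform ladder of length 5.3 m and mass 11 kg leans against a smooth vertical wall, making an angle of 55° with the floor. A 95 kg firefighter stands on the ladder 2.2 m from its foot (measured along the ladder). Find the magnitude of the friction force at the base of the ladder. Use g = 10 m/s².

f ≈ 315 N

Choose the foot of the ladder as the axis so the floor normal and friction both act there and drop out.
Ladder weight 11×10 = 110 N acts at 2.65 m along the ladder; its horizontal arm is 2.65·cos55° = 1.52 m → τ = 167.2 N·m clockwise.
Firefighter: 95×10 = 950 N at 2.2 m → arm 1.262 m → τ = 1199 N·m clockwise.
Wall normal N acts horizontally at the top; its moment arm is the height L sinθ = 5.3·sin55° = 4.342 m, counterclockwise.
Στ = 0 ⇒ N × 4.342 = 1366 ⇒ N = 315 N.
ΣFx = 0: friction at the foot balances the wall's push, so f = N_wall = 315 N.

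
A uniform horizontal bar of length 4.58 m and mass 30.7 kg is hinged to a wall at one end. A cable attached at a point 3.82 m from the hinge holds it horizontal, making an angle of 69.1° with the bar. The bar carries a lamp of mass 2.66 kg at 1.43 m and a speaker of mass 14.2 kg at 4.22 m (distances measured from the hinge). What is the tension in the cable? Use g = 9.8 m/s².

Choose the hinge as the axis so the unknown hinge reaction has zero arm there.
Beam weight: 30.7 × 9.8 = 300.9 N down at 2.29 m → arm 2.29 m, τ = 300.9 × 2.29 = 689.1 N·m clockwise.
Lamp: 2.66 × 9.8 = 26.07 N down at 1.43 m → arm 1.43 m, τ = 26.07 × 1.43 = 37.28 N·m clockwise.
Speaker: 14.2 × 9.8 = 139.2 N down at 4.22 m → arm 4.22 m, τ = 139.2 × 4.22 = 587.4 N·m clockwise.
Total clockwise load moment = 1314 N·m.
The cable tension T acts at 3.82 m; only its component perpendicular to the bar, T sinθ, produces torque. sin 69.1° = 0.9342.
Balancing moments: T × 3.82 × 0.9342 = 1314, giving T = 1314 / 3.569 = 368 N.

T ≈ 368 N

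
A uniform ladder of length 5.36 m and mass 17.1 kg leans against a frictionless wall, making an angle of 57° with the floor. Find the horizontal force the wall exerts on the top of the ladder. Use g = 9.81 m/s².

About the foot of the ladder:
Ladder weight 17.1×9.81 = 167.8 N acts at 2.68 m along the ladder; its horizontal arm is 2.68·cos57° = 1.46 m → τ = 245 N·m clockwise.
Wall normal N acts horizontally at the top; its moment arm is the height L sinθ = 5.36·sin57° = 4.495 m, counterclockwise.
For rotational equilibrium, N × 4.495 = 245, so N = 54.5 N.

N_wall ≈ 54.5 N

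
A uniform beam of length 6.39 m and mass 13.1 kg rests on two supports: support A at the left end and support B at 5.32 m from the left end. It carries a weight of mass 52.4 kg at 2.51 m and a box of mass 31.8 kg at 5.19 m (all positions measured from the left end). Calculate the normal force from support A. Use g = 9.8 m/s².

Take moments about support B.
Beam weight: 13.1 × 9.8 = 128.4 N down at 3.195 m → arm 2.125 m, τ = 128.4 × 2.125 = 272.9 N·m counterclockwise.
Weight: 52.4 × 9.8 = 513.5 N down at 2.51 m → arm 2.81 m, τ = 513.5 × 2.81 = 1443 N·m counterclockwise.
Box: 31.8 × 9.8 = 311.6 N down at 5.19 m → arm 0.13 m, τ = 311.6 × 0.13 = 40.51 N·m counterclockwise.
Net load moment about support B = 1756 N·m counterclockwise.
Reaction R at support A is upward at 0 m, arm 5.32 m → moment R × 5.32 clockwise.
For rotational equilibrium, R × 5.32 = 1756, so R = 330 N.

R_A ≈ 330 N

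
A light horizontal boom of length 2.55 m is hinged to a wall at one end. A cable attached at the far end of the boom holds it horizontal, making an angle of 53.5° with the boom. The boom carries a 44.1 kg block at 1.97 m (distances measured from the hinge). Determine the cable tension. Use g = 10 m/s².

Sum moments about the hinge (the unknown hinge reaction has zero arm there).
Block: 44.1 × 10 = 441 N down at 1.97 m → arm 1.97 m, τ = 441 × 1.97 = 868.8 N·m clockwise.
Total clockwise load moment = 868.8 N·m.
The cable tension T acts at 2.55 m; only its component perpendicular to the boom, T sinθ, produces torque. sin 53.5° = 0.8039.
Balancing moments: T × 2.55 × 0.8039 = 868.8, giving T = 868.8 / 2.05 = 424 N.

T ≈ 424 N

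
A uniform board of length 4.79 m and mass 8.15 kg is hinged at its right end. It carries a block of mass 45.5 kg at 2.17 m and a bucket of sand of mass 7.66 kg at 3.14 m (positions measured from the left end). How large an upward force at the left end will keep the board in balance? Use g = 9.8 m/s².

About the right end:
Beam weight: 8.15 × 9.8 = 79.87 N down at 2.395 m → arm 2.395 m, τ = 79.87 × 2.395 = 191.3 N·m counterclockwise.
Block: 45.5 × 9.8 = 445.9 N down at 2.17 m → arm 2.62 m, τ = 445.9 × 2.62 = 1168 N·m counterclockwise.
Bucket of sand: 7.66 × 9.8 = 75.07 N down at 3.14 m → arm 1.65 m, τ = 75.07 × 1.65 = 123.9 N·m counterclockwise.
Net moment of the loads = 1483 N·m counterclockwise.
The upward force F acts at the left end, arm 4.79 m, giving F × 4.79 clockwise.
For rotational equilibrium, F × 4.79 = 1483, so F = 1483 / 4.79 = 310 N.

F ≈ 310 N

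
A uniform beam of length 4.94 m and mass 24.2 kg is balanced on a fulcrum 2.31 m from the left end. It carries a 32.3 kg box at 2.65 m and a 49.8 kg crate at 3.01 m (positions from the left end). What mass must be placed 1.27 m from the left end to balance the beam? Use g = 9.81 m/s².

m ≈ 47.8 kg

Take moments about the fulcrum (at 2.31 m from the left end).
Beam weight: 24.2 × 9.81 = 237.4 N down at 2.47 m → arm 0.16 m, τ = 237.4 × 0.16 = 37.98 N·m clockwise.
Box: 32.3 × 9.81 = 316.9 N down at 2.65 m → arm 0.34 m, τ = 316.9 × 0.34 = 107.7 N·m clockwise.
Crate: 49.8 × 9.81 = 488.5 N down at 3.01 m → arm 0.7 m, τ = 488.5 × 0.7 = 341.9 N·m clockwise.
Net moment of known loads = 487.6 N·m clockwise.
An unknown mass m at 1.27 m has arm 1.04 m; its moment is m·g·1.04 counterclockwise.
Στ = 0 ⇒ m × 9.81 × 1.04 = 487.6 ⇒ m = 487.6 / (9.81 × 1.04) = 47.8 kg.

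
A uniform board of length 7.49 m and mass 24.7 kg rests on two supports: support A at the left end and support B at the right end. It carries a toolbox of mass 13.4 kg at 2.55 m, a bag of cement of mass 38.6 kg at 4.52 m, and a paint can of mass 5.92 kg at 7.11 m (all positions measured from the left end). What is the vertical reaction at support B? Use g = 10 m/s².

Taking torques about support A:
Beam weight: 24.7 × 10 = 247 N down at 3.745 m → arm 3.745 m, τ = 247 × 3.745 = 925 N·m clockwise.
Toolbox: 13.4 × 10 = 134 N down at 2.55 m → arm 2.55 m, τ = 134 × 2.55 = 341.7 N·m clockwise.
Bag of cement: 38.6 × 10 = 386 N down at 4.52 m → arm 4.52 m, τ = 386 × 4.52 = 1745 N·m clockwise.
Paint can: 5.92 × 10 = 59.2 N down at 7.11 m → arm 7.11 m, τ = 59.2 × 7.11 = 420.9 N·m clockwise.
Net load moment about support A = 3433 N·m clockwise.
Reaction R at support B is upward at 7.49 m, arm 7.49 m → moment R × 7.49 counterclockwise.
Setting net torque to zero: R × 7.49 = 3433 → R = 458 N.

R_B ≈ 458 N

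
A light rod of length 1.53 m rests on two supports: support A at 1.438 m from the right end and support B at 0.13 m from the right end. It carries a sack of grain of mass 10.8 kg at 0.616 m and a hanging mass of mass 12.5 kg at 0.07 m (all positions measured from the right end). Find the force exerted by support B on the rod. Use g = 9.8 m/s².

R_B ≈ 195 N

Take moments about support A.
Sack of grain: 10.8 × 9.8 = 105.8 N down at 0.616 m → arm 0.8216 m, τ = 105.8 × 0.8216 = 86.93 N·m clockwise.
Hanging mass: 12.5 × 9.8 = 122.5 N down at 0.07 m → arm 1.368 m, τ = 122.5 × 1.368 = 167.6 N·m clockwise.
Net load moment about support A = 254.5 N·m clockwise.
Reaction R at support B is upward at 0.13 m, arm 1.308 m → moment R × 1.308 counterclockwise.
For rotational equilibrium, R × 1.308 = 254.5, so R = 195 N.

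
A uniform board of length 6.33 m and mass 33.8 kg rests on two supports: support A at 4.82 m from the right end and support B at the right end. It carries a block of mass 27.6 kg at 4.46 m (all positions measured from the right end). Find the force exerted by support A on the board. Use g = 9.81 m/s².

Choose support B as the axis so its reaction then has zero moment arm.
Beam weight: 33.8 × 9.81 = 331.6 N down at 3.165 m → arm 3.165 m, τ = 331.6 × 3.165 = 1050 N·m counterclockwise.
Block: 27.6 × 9.81 = 270.8 N down at 4.46 m → arm 4.46 m, τ = 270.8 × 4.46 = 1208 N·m counterclockwise.
Net load moment about support B = 2258 N·m counterclockwise.
Reaction R at support A is upward at 4.82 m, arm 4.82 m → moment R × 4.82 clockwise.
Στ = 0 ⇒ R × 4.82 = 2258 ⇒ R = 468 N.

R_A ≈ 468 N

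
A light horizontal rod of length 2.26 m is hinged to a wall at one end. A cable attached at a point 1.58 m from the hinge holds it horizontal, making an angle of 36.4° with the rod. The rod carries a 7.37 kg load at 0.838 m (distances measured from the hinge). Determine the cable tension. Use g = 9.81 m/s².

T ≈ 64.6 N

About the hinge:
Load: 7.37 × 9.81 = 72.3 N down at 0.838 m → arm 0.838 m, τ = 72.3 × 0.838 = 60.59 N·m clockwise.
Total clockwise load moment = 60.59 N·m.
The cable tension T acts at 1.58 m; only its component perpendicular to the rod, T sinθ, produces torque. sin 36.4° = 0.5934.
Στ = 0 ⇒ T × 1.58 × 0.5934 = 60.59 ⇒ T = 60.59 / 0.9376 = 64.6 N.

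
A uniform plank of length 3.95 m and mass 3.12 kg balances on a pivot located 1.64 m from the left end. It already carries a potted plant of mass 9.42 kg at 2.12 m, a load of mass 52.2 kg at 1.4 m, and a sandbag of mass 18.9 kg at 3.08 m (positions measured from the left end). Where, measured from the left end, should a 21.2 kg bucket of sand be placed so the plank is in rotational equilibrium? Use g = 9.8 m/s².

x ≈ 0.685 m from the left end

Take moments about the pivot (at 1.64 m from the left end).
Beam weight: 3.12 × 9.8 = 30.58 N down at 1.975 m → arm 0.335 m, τ = 30.58 × 0.335 = 10.24 N·m clockwise.
Potted plant: 9.42 × 9.8 = 92.32 N down at 2.12 m → arm 0.48 m, τ = 92.32 × 0.48 = 44.31 N·m clockwise.
Load: 52.2 × 9.8 = 511.6 N down at 1.4 m → arm 0.24 m, τ = 511.6 × 0.24 = 122.8 N·m counterclockwise.
Sandbag: 18.9 × 9.8 = 185.2 N down at 3.08 m → arm 1.44 m, τ = 185.2 × 1.44 = 266.7 N·m clockwise.
Net moment of existing loads = 198.4 N·m clockwise.
The bucket of sand weighs 21.2 × 9.8 = 207.8 N and must supply an equal counterclockwise moment, so its lever arm about the pivot is 198.4 / 207.8 = 0.955 m.
That puts it at 1.64 − 0.955 = 0.685 m from the left end.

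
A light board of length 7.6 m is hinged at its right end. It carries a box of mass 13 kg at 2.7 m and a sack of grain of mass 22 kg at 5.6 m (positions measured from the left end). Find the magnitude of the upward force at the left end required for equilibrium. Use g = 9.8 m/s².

F ≈ 139 N

Choose the right end as the axis so the unknown pivot reaction has zero arm there.
Box: 13 × 9.8 = 127.4 N down at 2.7 m → arm 4.9 m, τ = 127.4 × 4.9 = 624.3 N·m counterclockwise.
Sack of grain: 22 × 9.8 = 215.6 N down at 5.6 m → arm 2 m, τ = 215.6 × 2 = 431.2 N·m counterclockwise.
Net moment of the loads = 1056 N·m counterclockwise.
The upward force F acts at the left end, arm 7.6 m, giving F × 7.6 clockwise.
Setting net torque to zero: F × 7.6 = 1056 → F = 1056 / 7.6 = 139 N.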